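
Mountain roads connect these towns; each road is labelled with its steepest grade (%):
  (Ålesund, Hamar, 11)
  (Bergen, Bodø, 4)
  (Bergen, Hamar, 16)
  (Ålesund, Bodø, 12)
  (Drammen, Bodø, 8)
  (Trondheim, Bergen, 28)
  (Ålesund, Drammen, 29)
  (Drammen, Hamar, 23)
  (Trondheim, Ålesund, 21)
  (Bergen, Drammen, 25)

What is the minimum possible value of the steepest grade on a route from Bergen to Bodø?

4

Some routes from Bergen to Bodø:
Bergen - Bodø: max(4) = 4
Bergen - Hamar - Ålesund - Bodø: max(16, 11, 12) = 16
Bergen - Drammen - Hamar - Ålesund - Bodø: max(25, 23, 11, 12) = 25
Bergen - Drammen - Bodø: max(25, 8) = 25
Bergen - Hamar - Drammen - Bodø: max(16, 23, 8) = 23
Smallest bottleneck: 4%.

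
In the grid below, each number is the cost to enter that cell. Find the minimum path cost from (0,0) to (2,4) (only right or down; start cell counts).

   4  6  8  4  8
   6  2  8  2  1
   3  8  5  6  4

Take r0c0 r0c1 r1c1 r1c2 r1c3 r1c4 r2c4 for a total of 4 + 6 + 2 + 8 + 2 + 1 + 4 = 27.

27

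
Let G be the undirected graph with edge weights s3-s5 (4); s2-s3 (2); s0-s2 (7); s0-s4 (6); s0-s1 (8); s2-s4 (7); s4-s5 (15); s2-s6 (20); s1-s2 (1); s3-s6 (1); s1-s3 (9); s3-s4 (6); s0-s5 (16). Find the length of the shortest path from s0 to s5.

Some routes from s0 to s5:
s0-s4-s3-s5: 6 + 6 + 4 = 16
s0-s2-s3-s5: 7 + 2 + 4 = 13
s0-s4-s2-s3-s5: 6 + 7 + 2 + 4 = 19
s0-s5: 16
s0-s1-s2-s3-s5: 8 + 1 + 2 + 4 = 15
Shortest: 13.

13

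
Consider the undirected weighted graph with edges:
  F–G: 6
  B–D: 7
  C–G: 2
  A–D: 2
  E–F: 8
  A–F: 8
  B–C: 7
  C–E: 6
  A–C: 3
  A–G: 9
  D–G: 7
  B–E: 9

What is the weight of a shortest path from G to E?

Some routes from G to E:
G→D→A→C→E: 7 + 2 + 3 + 6 = 18
G→C→A→F→E: 2 + 3 + 8 + 8 = 21
G→C→B→E: 2 + 7 + 9 = 18
G→A→C→E: 9 + 3 + 6 = 18
G→F→E: 6 + 8 = 14
G→C→E: 2 + 6 = 8
Best route has total 8.

8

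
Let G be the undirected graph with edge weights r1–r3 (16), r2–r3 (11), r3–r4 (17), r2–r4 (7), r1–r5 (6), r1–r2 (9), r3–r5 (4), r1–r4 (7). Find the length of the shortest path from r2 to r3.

Checking several routes:
r2-r4-r3: 7 + 17 = 24
r2-r3: 11
r2-r4-r1-r5-r3: 7 + 7 + 6 + 4 = 24
r2-r1-r5-r3: 9 + 6 + 4 = 19
r2-r1-r3: 9 + 16 = 25
r2-r4-r1-r3: 7 + 7 + 16 = 30
Shortest: 11.

11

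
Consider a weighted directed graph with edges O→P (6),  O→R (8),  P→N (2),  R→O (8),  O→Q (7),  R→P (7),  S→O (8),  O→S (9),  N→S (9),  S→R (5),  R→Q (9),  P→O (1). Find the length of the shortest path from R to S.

17

Routes from R to S:
R-O-P-N-S: 8 + 6 + 2 + 9 = 25
R-P-O-S: 7 + 1 + 9 = 17
R-O-S: 8 + 9 = 17
R-P-N-S: 7 + 2 + 9 = 18
The minimum is 17.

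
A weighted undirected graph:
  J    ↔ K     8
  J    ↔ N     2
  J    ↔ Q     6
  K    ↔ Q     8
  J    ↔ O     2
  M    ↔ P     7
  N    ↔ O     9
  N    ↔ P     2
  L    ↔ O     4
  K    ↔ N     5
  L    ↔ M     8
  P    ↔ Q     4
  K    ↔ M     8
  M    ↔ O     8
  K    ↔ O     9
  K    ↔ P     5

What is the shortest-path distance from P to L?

10

Some routes from P to L:
P - M - L: 7 + 8 = 15
P - N - J - O - L: 2 + 2 + 2 + 4 = 10
P - Q - J - O - L: 4 + 6 + 2 + 4 = 16
P - N - O - L: 2 + 9 + 4 = 15
The minimum is 10.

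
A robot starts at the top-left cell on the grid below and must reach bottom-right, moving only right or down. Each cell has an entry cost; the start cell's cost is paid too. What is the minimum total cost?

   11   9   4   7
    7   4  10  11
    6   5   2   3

32

Path r0c0 -> r1c0 -> r1c1 -> r2c1 -> r2c2 -> r2c3: 11 + 7 + 4 + 5 + 2 + 3 = 32.
For comparison, the top-then-right route costs 45.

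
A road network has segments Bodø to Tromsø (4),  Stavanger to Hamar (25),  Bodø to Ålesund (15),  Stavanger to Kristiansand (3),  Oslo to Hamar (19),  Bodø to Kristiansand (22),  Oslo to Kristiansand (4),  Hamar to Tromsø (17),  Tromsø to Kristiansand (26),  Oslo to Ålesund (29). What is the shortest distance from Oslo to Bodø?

Some routes from Oslo to Bodø:
Oslo→Kristiansand→Tromsø→Bodø: 4 + 26 + 4 = 34
Oslo→Kristiansand→Bodø: 4 + 22 = 26
Oslo→Ålesund→Bodø: 29 + 15 = 44
Oslo→Hamar→Tromsø→Bodø: 19 + 17 + 4 = 40
The minimum is 26.

26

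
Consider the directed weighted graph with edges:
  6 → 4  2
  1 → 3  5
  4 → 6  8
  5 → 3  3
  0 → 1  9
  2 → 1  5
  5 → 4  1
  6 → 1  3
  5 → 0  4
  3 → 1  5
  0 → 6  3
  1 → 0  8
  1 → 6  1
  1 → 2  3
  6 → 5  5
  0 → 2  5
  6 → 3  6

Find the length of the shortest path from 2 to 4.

8

Routes from 2 to 4:
2 - 1 - 0 - 6 - 4: 5 + 8 + 3 + 2 = 18
2 - 1 - 6 - 5 - 4: 5 + 1 + 5 + 1 = 12
2 - 1 - 0 - 6 - 5 - 4: 5 + 8 + 3 + 5 + 1 = 22
2 - 1 - 6 - 4: 5 + 1 + 2 = 8
Best route has total 8.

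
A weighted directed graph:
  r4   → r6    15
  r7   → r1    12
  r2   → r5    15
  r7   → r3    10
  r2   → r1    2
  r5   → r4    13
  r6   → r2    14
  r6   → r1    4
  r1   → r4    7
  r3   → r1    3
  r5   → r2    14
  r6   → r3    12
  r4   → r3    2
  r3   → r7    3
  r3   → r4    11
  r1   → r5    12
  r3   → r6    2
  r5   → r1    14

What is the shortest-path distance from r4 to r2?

18

A few of the r4→r2 routes:
r4→r3→r1→r5→r2: 2 + 3 + 12 + 14 = 31
r4→r3→r6→r2: 2 + 2 + 14 = 18
r4→r6→r2: 15 + 14 = 29
r4→r3→r6→r1→r5→r2: 2 + 2 + 4 + 12 + 14 = 34
Best route has total 18.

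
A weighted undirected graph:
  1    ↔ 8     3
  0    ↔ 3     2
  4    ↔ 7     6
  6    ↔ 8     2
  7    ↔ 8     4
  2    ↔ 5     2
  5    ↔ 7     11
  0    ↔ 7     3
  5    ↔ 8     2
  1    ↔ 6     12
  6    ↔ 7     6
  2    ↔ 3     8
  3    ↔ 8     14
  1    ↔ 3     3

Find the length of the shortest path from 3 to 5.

Some routes from 3 to 5:
3-0-7-8-5: 2 + 3 + 4 + 2 = 11
3-1-8-5: 3 + 3 + 2 = 8
3-0-7-6-8-5: 2 + 3 + 6 + 2 + 2 = 15
3-2-5: 8 + 2 = 10
Best route has total 8.

8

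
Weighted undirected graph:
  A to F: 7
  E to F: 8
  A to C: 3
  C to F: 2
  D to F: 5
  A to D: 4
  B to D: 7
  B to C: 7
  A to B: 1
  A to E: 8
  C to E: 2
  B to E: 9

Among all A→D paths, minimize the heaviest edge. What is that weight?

A few of the A→D routes:
A → C → F → D: max(3, 2, 5) = 5
A → D: max(4) = 4
A → B → D: max(1, 7) = 7
A → F → C → B → D: max(7, 2, 7, 7) = 7
A → C → B → D: max(3, 7, 7) = 7
A → B → C → F → D: max(1, 7, 2, 5) = 7
Best route has worst link 4.

4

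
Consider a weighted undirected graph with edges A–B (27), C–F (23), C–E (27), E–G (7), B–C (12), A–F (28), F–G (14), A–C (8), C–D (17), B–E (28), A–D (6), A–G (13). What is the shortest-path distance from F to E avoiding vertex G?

50

Checking several routes:
F-C-B-E: 23 + 12 + 28 = 63
F-A-C-B-E: 28 + 8 + 12 + 28 = 76
F-C-E: 23 + 27 = 50
F-A-C-E: 28 + 8 + 27 = 63
Best route has total 50.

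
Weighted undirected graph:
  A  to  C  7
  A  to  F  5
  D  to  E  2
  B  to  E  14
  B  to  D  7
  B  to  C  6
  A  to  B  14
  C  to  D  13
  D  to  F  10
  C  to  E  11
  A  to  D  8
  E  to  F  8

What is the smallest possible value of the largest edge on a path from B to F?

7

Comparing a few candidate routes:
B - C - A - D - E - F: max(6, 7, 8, 2, 8) = 8
B - C - A - F: max(6, 7, 5) = 7
B - D - E - F: max(7, 2, 8) = 8
The minimum achievable maximum is 7.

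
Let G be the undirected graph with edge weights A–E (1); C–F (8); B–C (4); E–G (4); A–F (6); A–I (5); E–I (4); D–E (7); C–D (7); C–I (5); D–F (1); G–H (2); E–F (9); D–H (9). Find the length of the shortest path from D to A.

7

Some routes from D to A:
D → F → E → A: 1 + 9 + 1 = 11
D → E → I → A: 7 + 4 + 5 = 16
D → E → A: 7 + 1 = 8
D → F → A: 1 + 6 = 7
D → H → G → E → A: 9 + 2 + 4 + 1 = 16
The minimum is 7.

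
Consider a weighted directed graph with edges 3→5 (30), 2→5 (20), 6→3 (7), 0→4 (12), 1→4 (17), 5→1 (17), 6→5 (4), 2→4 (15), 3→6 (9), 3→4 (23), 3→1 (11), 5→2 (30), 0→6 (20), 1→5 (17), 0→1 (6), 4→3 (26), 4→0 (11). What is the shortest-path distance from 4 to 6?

31

Paths from 4 to 6:
4→3→6: 26 + 9 = 35
4→0→6: 11 + 20 = 31
Shortest: 31.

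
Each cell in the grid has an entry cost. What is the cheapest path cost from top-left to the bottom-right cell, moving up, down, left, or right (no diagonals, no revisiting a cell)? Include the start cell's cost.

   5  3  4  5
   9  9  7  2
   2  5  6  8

27

Take (0,0) → (0,1) → (0,2) → (0,3) → (1,3) → (2,3) for a total of 5 + 3 + 4 + 5 + 2 + 8 = 27.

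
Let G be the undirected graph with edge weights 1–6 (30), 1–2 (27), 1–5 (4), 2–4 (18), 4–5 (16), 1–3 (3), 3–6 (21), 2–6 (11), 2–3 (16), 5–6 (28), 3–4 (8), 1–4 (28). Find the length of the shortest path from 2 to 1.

Some routes from 2 to 1:
2 → 3 → 1: 16 + 3 = 19
2 → 4 → 3 → 1: 18 + 8 + 3 = 29
2 → 1: 27
Best route has total 19.

19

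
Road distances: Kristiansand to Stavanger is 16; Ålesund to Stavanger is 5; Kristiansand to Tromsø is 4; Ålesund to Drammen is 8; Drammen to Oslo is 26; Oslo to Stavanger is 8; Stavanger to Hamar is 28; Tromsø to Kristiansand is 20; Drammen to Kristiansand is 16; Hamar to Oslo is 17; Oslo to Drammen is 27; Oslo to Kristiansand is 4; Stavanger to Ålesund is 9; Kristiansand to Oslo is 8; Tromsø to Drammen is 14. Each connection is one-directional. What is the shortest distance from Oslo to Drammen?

22

Paths from Oslo to Drammen:
Oslo-Kristiansand-Tromsø-Drammen: 4 + 4 + 14 = 22
Oslo-Drammen: 27
Oslo-Kristiansand-Stavanger-Ålesund-Drammen: 4 + 16 + 9 + 8 = 37
Oslo-Stavanger-Ålesund-Drammen: 8 + 9 + 8 = 25
Shortest: 22.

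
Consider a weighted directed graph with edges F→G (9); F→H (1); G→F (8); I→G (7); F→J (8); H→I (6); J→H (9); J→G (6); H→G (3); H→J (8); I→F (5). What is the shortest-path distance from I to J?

Paths from I to J:
I-F-H-J: 5 + 1 + 8 = 14
I-G-F-H-J: 7 + 8 + 1 + 8 = 24
I-F-J: 5 + 8 = 13
I-G-F-J: 7 + 8 + 8 = 23
Best route has total 13.

13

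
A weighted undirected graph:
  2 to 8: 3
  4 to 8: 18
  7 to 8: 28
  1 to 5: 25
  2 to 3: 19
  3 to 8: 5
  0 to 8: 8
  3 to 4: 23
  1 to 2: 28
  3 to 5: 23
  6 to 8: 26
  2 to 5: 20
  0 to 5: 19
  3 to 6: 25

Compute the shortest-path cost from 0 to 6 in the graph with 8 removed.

Paths from 0 to 6 avoiding 8:
0→5→1→2→3→6: 19 + 25 + 28 + 19 + 25 = 116
0→5→3→6: 19 + 23 + 25 = 67
0→5→2→3→6: 19 + 20 + 19 + 25 = 83
Best route has total 67.

67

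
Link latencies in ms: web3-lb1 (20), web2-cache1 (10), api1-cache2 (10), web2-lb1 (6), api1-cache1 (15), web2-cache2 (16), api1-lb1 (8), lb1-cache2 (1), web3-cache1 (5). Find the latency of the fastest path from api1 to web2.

Checking several routes:
api1 → lb1 → cache2 → web2: 8 + 1 + 16 = 25
api1 → lb1 → web2: 8 + 6 = 14
api1 → cache2 → lb1 → web2: 10 + 1 + 6 = 17
api1 → cache1 → web2: 15 + 10 = 25
Shortest: 14 ms.

14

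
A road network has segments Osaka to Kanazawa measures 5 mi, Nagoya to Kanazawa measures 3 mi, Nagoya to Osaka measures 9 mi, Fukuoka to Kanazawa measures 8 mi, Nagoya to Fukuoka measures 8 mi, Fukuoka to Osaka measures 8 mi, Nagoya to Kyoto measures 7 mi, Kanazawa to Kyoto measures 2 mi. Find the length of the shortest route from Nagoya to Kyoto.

5

A few of the Nagoya→Kyoto routes:
Nagoya→Fukuoka→Kanazawa→Kyoto: 8 + 8 + 2 = 18
Nagoya→Kyoto: 7
Nagoya→Osaka→Kanazawa→Kyoto: 9 + 5 + 2 = 16
Nagoya→Kanazawa→Kyoto: 3 + 2 = 5
Best route has total 5 mi.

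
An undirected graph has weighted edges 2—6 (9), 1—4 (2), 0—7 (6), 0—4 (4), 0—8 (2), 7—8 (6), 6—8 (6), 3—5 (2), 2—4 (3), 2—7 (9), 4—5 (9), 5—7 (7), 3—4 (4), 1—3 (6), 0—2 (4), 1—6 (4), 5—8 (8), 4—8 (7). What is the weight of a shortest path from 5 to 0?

A few of the 5→0 routes:
5 -> 8 -> 0: 8 + 2 = 10
5 -> 7 -> 0: 7 + 6 = 13
5 -> 3 -> 4 -> 0: 2 + 4 + 4 = 10
5 -> 4 -> 0: 9 + 4 = 13
The minimum is 10.

10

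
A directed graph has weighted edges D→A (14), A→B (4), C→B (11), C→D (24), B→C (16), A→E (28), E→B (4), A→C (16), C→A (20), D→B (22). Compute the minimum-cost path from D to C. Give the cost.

Candidate routes:
D-A-B-C: 14 + 4 + 16 = 34
D-B-C: 22 + 16 = 38
D-A-E-B-C: 14 + 28 + 4 + 16 = 62
D-A-C: 14 + 16 = 30
Best route has total 30.

30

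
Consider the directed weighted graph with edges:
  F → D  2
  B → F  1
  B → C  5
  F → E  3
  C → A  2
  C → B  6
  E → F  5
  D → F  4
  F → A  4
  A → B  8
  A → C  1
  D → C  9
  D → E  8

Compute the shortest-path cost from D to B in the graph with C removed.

Paths from D to B avoiding C:
D-E-F-A-B: 8 + 5 + 4 + 8 = 25
D-F-A-B: 4 + 4 + 8 = 16
The minimum is 16.

16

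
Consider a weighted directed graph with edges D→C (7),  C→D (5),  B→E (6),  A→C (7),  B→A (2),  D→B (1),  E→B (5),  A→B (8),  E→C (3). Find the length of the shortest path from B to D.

Paths from B to D:
B → E → C → D: 6 + 3 + 5 = 14
B → A → C → D: 2 + 7 + 5 = 14
Best route has total 14.

14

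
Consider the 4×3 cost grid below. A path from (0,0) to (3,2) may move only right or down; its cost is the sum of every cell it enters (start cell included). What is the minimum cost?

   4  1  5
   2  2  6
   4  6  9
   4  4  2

Best path: [0,0] → [0,1] → [1,1] → [2,1] → [3,1] → [3,2]
Cost: 4 + 1 + 2 + 6 + 4 + 2 = 19

19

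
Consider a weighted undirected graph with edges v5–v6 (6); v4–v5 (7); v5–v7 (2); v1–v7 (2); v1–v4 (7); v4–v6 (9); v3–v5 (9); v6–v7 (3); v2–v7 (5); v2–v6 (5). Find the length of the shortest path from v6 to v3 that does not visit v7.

15

Routes from v6 to v3 avoiding v7:
v6 -> v5 -> v3: 6 + 9 = 15
v6 -> v4 -> v5 -> v3: 9 + 7 + 9 = 25
Shortest: 15.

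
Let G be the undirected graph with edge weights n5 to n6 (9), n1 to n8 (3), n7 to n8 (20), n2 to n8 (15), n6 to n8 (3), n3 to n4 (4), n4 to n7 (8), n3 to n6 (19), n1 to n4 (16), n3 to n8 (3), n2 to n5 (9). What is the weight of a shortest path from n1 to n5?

15

A few of the n1→n5 routes:
n1 - n4 - n3 - n8 - n6 - n5: 16 + 4 + 3 + 3 + 9 = 35
n1 - n4 - n3 - n8 - n2 - n5: 16 + 4 + 3 + 15 + 9 = 47
n1 - n8 - n2 - n5: 3 + 15 + 9 = 27
n1 - n4 - n3 - n6 - n5: 16 + 4 + 19 + 9 = 48
n1 - n8 - n6 - n5: 3 + 3 + 9 = 15
n1 - n8 - n3 - n6 - n5: 3 + 3 + 19 + 9 = 34
Shortest: 15.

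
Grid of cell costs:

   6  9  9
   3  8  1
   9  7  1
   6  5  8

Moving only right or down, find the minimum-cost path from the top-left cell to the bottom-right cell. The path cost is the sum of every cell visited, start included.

27

Path [0,0] -> [1,0] -> [1,1] -> [1,2] -> [2,2] -> [3,2]: 6 + 3 + 8 + 1 + 1 + 8 = 27.
For comparison, the top-then-right route costs 34.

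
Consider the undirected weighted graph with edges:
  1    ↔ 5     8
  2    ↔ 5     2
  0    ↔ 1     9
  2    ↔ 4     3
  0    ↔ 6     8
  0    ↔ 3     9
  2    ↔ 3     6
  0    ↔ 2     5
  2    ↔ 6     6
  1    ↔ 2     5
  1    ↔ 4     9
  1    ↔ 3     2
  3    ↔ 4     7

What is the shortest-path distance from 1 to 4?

8

Checking several routes:
1 - 4: 9
1 - 2 - 4: 5 + 3 = 8
1 - 3 - 4: 2 + 7 = 9
Best route has total 8.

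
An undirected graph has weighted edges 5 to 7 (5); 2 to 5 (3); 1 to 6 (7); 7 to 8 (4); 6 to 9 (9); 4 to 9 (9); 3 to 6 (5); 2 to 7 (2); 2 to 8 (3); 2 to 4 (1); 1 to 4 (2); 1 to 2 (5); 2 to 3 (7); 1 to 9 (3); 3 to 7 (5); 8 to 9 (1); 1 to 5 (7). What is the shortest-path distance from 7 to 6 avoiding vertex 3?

12

Some routes from 7 to 6 avoiding 3:
7→8→9→6: 4 + 1 + 9 = 14
7→2→1→6: 2 + 5 + 7 = 14
7→2→4→1→6: 2 + 1 + 2 + 7 = 12
7→8→9→1→6: 4 + 1 + 3 + 7 = 15
Best route has total 12.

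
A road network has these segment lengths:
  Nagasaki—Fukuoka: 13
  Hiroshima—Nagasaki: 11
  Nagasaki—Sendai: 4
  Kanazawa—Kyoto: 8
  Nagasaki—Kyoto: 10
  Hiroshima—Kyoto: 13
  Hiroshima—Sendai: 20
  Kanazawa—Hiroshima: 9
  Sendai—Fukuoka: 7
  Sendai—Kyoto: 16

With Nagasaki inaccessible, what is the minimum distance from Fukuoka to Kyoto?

Routes from Fukuoka to Kyoto avoiding Nagasaki:
Fukuoka→Sendai→Hiroshima→Kyoto: 7 + 20 + 13 = 40
Fukuoka→Sendai→Hiroshima→Kanazawa→Kyoto: 7 + 20 + 9 + 8 = 44
Fukuoka→Sendai→Kyoto: 7 + 16 = 23
Shortest: 23.

23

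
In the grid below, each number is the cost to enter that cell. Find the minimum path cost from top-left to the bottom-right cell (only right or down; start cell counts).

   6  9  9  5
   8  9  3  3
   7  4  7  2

Cheapest: r0c0 → r1c0 → r1c1 → r1c2 → r1c3 → r2c3
  6 + 8 + 9 + 3 + 3 + 2 = 31

31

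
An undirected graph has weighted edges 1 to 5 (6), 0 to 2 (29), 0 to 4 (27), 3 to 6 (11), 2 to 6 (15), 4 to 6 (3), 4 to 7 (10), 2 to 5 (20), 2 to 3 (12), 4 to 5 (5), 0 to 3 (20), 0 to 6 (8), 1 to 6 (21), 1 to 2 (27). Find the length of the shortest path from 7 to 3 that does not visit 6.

Checking several routes:
7→4→0→3: 10 + 27 + 20 = 57
7→4→5→1→2→3: 10 + 5 + 6 + 27 + 12 = 60
7→4→5→2→3: 10 + 5 + 20 + 12 = 47
7→4→0→2→3: 10 + 27 + 29 + 12 = 78
Best route has total 47.

47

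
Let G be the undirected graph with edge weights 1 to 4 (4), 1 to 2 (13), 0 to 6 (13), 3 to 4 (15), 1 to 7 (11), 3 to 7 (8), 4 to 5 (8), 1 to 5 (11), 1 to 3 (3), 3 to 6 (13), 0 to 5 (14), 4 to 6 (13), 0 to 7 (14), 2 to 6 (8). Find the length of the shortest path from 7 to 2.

24

Comparing a few candidate routes:
7 - 3 - 6 - 2: 8 + 13 + 8 = 29
7 - 3 - 1 - 2: 8 + 3 + 13 = 24
7 - 1 - 2: 11 + 13 = 24
Shortest: 24.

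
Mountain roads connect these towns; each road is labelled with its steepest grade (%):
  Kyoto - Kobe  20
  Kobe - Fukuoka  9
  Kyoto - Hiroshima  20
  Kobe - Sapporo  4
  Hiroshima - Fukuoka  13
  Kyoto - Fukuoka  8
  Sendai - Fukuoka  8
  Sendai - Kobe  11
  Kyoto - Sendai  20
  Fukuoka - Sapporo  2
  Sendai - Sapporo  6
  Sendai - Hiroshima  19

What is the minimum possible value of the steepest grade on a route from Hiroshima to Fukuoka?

13

Checking several routes:
Hiroshima-Sendai-Kobe-Fukuoka: max(19, 11, 9) = 19
Hiroshima-Fukuoka: max(13) = 13
Hiroshima-Sendai-Sapporo-Kobe-Fukuoka: max(19, 6, 4, 9) = 19
Hiroshima-Sendai-Kobe-Sapporo-Fukuoka: max(19, 11, 4, 2) = 19
The minimum achievable maximum is 13%.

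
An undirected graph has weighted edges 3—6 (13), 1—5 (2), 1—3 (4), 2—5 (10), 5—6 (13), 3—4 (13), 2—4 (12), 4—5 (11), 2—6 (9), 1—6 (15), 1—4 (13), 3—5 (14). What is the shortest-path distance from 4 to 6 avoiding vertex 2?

24

A few of the 4→6 routes:
4 - 1 - 5 - 6: 13 + 2 + 13 = 28
4 - 5 - 6: 11 + 13 = 24
4 - 5 - 1 - 6: 11 + 2 + 15 = 28
4 - 1 - 3 - 6: 13 + 4 + 13 = 30
4 - 3 - 6: 13 + 13 = 26
4 - 1 - 6: 13 + 15 = 28
Best route has total 24.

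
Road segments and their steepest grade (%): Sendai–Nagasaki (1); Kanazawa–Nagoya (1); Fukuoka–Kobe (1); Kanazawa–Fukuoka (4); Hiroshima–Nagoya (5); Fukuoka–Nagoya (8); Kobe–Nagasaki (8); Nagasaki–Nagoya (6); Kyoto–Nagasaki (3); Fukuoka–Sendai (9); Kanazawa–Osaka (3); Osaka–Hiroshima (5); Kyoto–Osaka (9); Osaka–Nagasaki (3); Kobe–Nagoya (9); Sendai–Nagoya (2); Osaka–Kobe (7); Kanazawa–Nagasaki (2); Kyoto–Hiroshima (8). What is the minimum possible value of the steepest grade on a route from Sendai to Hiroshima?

5

A few of the Sendai→Hiroshima routes:
Sendai → Nagasaki → Kanazawa → Osaka → Hiroshima: max(1, 2, 3, 5) = 5
Sendai → Nagasaki → Kanazawa → Nagoya → Hiroshima: max(1, 2, 1, 5) = 5
Sendai → Nagasaki → Osaka → Kanazawa → Nagoya → Hiroshima: max(1, 3, 3, 1, 5) = 5
Best route has worst link 5%.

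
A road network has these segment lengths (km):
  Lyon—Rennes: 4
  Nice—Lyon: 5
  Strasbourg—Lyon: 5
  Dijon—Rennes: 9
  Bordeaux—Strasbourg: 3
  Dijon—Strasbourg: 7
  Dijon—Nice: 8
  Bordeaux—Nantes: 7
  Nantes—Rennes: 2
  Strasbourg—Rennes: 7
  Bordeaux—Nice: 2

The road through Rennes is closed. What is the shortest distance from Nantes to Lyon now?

Checking several routes:
Nantes→Bordeaux→Nice→Lyon: 7 + 2 + 5 = 14
Nantes→Bordeaux→Strasbourg→Lyon: 7 + 3 + 5 = 15
Nantes→Bordeaux→Nice→Dijon→Strasbourg→Lyon: 7 + 2 + 8 + 7 + 5 = 29
Best route has total 14 km.

14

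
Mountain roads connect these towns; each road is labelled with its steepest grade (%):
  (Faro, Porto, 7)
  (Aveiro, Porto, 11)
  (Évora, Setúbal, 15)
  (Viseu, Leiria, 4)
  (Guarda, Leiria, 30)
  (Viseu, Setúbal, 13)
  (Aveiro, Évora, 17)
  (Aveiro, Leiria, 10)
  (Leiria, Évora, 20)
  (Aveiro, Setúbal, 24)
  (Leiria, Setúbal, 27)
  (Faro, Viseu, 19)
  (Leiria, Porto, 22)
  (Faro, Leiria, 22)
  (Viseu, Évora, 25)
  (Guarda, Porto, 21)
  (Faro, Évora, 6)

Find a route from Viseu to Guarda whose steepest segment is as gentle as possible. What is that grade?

21

Checking several routes:
Viseu → Leiria → Aveiro → Porto → Guarda: max(4, 10, 11, 21) = 21
Viseu → Leiria → Évora → Faro → Porto → Guarda: max(4, 20, 6, 7, 21) = 21
Viseu → Leiria → Aveiro → Évora → Faro → Porto → Guarda: max(4, 10, 17, 6, 7, 21) = 21
Best route has worst link 21%.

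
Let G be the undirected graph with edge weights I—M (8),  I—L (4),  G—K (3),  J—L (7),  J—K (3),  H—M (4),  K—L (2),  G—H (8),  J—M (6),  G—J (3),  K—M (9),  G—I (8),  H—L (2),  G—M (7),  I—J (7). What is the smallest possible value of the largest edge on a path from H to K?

2

Checking several routes:
H→L→J→K: max(2, 7, 3) = 7
H→L→K: max(2, 2) = 2
H→M→J→G→K: max(4, 6, 3, 3) = 6
H→M→J→K: max(4, 6, 3) = 6
H→L→J→M→G→K: max(2, 7, 6, 7, 3) = 7
H→L→J→G→K: max(2, 7, 3, 3) = 7
Best route has worst link 2.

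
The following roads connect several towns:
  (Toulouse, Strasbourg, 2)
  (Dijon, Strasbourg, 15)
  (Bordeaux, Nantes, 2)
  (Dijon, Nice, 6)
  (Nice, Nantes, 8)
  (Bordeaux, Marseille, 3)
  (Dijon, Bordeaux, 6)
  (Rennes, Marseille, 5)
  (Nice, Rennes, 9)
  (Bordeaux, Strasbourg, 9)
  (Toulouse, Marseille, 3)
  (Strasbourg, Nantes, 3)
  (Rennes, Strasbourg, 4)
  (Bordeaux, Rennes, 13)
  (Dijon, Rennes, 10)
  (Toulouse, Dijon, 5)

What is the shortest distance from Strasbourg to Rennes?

4

Comparing a few candidate routes:
Strasbourg-Rennes: 4
Strasbourg-Toulouse-Dijon-Rennes: 2 + 5 + 10 = 17
Strasbourg-Nantes-Bordeaux-Marseille-Rennes: 3 + 2 + 3 + 5 = 13
Strasbourg-Toulouse-Marseille-Rennes: 2 + 3 + 5 = 10
The minimum is 4.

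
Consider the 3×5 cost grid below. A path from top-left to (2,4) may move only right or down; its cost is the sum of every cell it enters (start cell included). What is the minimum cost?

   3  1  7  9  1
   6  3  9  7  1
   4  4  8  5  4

One optimal route is (0,0)→(0,1)→(0,2)→(0,3)→(0,4)→(1,4)→(2,4).
Its cost is 3 + 1 + 7 + 9 + 1 + 1 + 4 = 26.

26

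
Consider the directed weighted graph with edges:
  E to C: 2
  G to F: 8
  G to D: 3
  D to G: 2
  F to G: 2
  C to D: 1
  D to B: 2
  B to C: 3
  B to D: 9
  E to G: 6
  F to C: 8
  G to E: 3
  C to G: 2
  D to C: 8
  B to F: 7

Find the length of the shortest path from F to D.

5

Paths from F to D:
F→G→E→C→D: 2 + 3 + 2 + 1 = 8
F→C→D: 8 + 1 = 9
F→G→D: 2 + 3 = 5
F→C→G→D: 8 + 2 + 3 = 13
The minimum is 5.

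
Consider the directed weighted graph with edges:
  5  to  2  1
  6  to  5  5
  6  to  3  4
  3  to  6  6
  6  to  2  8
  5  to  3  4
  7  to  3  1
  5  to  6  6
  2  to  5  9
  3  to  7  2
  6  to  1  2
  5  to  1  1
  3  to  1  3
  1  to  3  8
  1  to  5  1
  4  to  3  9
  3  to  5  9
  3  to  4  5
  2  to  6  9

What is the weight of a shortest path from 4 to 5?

13

Comparing a few candidate routes:
4 -> 3 -> 5: 9 + 9 = 18
4 -> 3 -> 1 -> 5: 9 + 3 + 1 = 13
4 -> 3 -> 6 -> 1 -> 5: 9 + 6 + 2 + 1 = 18
Best route has total 13.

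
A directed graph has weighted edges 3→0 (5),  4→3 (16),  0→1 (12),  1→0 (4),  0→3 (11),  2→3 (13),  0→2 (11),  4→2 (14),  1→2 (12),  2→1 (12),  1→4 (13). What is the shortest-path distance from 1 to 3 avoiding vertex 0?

Routes from 1 to 3 avoiding 0:
1 - 4 - 3: 13 + 16 = 29
1 - 2 - 3: 12 + 13 = 25
1 - 4 - 2 - 3: 13 + 14 + 13 = 40
Shortest: 25.

25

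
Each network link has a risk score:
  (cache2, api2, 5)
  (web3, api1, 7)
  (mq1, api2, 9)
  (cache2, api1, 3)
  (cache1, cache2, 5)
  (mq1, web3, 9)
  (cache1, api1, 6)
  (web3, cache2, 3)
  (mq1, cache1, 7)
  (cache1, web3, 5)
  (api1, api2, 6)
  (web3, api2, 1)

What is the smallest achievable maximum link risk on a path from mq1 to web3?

7

Some routes from mq1 to web3:
mq1 - cache1 - api1 - cache2 - api2 - web3: max(7, 6, 3, 5, 1) = 7
mq1 - cache1 - api1 - api2 - web3: max(7, 6, 6, 1) = 7
mq1 - cache1 - api1 - api2 - cache2 - web3: max(7, 6, 6, 5, 3) = 7
mq1 - cache1 - api1 - cache2 - web3: max(7, 6, 3, 3) = 7
Best route has worst link 7.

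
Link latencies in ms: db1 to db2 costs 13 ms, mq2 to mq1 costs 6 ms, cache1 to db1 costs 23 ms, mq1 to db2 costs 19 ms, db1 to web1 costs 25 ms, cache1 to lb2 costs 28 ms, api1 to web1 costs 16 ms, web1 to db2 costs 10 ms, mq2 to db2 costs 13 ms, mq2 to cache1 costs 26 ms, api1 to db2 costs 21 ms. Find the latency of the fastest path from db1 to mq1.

A few of the db1→mq1 routes:
db1 - db2 - mq2 - mq1: 13 + 13 + 6 = 32
db1 - web1 - db2 - mq2 - mq1: 25 + 10 + 13 + 6 = 54
db1 - db2 - mq1: 13 + 19 = 32
db1 - web1 - db2 - mq1: 25 + 10 + 19 = 54
The minimum is 32 ms.

32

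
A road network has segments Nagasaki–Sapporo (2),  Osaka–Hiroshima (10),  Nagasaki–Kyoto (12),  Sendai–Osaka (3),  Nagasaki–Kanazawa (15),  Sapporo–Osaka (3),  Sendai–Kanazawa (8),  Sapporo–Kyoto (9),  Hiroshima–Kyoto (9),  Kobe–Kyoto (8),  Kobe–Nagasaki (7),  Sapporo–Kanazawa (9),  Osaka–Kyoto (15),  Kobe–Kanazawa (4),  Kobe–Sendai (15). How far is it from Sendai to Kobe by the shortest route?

Checking several routes:
Sendai -> Kanazawa -> Kobe: 8 + 4 = 12
Sendai -> Kobe: 15
Sendai -> Osaka -> Sapporo -> Nagasaki -> Kobe: 3 + 3 + 2 + 7 = 15
Best route has total 12 km.

12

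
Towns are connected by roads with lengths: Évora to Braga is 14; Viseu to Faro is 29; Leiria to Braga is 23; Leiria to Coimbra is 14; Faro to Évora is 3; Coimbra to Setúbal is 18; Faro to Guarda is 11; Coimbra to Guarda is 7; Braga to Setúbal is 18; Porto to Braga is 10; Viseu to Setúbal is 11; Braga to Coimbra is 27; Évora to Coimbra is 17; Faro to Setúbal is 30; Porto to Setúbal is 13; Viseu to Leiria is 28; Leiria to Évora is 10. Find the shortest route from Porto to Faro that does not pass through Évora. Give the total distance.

A few of the Porto→Faro routes:
Porto -> Setúbal -> Viseu -> Faro: 13 + 11 + 29 = 53
Porto -> Braga -> Setúbal -> Faro: 10 + 18 + 30 = 58
Porto -> Braga -> Setúbal -> Coimbra -> Guarda -> Faro: 10 + 18 + 18 + 7 + 11 = 64
Porto -> Setúbal -> Faro: 13 + 30 = 43
Porto -> Setúbal -> Coimbra -> Guarda -> Faro: 13 + 18 + 7 + 11 = 49
Porto -> Braga -> Coimbra -> Guarda -> Faro: 10 + 27 + 7 + 11 = 55
The minimum is 43.

43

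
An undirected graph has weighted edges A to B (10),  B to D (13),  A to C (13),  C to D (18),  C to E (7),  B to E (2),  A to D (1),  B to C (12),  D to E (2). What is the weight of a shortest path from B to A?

Checking several routes:
B→D→A: 13 + 1 = 14
B→A: 10
B→E→C→A: 2 + 7 + 13 = 22
B→E→D→A: 2 + 2 + 1 = 5
Shortest: 5.

5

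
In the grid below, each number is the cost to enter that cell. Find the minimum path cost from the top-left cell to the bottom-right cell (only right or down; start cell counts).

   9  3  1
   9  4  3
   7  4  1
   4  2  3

20

Cheapest: (0,0) -> (0,1) -> (0,2) -> (1,2) -> (2,2) -> (3,2)
  9 + 3 + 1 + 3 + 1 + 3 = 20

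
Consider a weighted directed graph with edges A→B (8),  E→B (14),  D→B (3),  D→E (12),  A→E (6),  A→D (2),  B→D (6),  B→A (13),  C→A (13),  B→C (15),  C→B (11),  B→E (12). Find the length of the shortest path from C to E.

19

A few of the C→E routes:
C → A → E: 13 + 6 = 19
C → B → A → E: 11 + 13 + 6 = 30
C → A → D → E: 13 + 2 + 12 = 27
C → B → D → E: 11 + 6 + 12 = 29
C → A → D → B → E: 13 + 2 + 3 + 12 = 30
C → B → E: 11 + 12 = 23
The minimum is 19.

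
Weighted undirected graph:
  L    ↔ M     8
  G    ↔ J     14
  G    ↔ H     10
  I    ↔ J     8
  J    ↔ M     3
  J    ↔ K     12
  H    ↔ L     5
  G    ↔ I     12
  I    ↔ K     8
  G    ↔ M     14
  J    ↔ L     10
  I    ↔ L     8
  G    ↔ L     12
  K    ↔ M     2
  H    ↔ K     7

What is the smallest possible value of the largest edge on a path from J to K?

3

Comparing a few candidate routes:
J → M → K: max(3, 2) = 3
J → I → L → M → K: max(8, 8, 8, 2) = 8
J → I → L → H → K: max(8, 8, 5, 7) = 8
Best route has worst link 3.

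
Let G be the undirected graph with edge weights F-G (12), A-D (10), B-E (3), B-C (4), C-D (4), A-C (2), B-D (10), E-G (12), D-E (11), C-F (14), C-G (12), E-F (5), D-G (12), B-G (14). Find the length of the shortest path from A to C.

Checking several routes:
A → D → B → C: 10 + 10 + 4 = 24
A → D → C: 10 + 4 = 14
A → C: 2
Shortest: 2.

2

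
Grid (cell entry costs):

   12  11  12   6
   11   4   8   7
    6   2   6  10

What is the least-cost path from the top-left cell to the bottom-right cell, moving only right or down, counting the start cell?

One optimal route is r0c0 -> r0c1 -> r1c1 -> r2c1 -> r2c2 -> r2c3.
Its cost is 12 + 11 + 4 + 2 + 6 + 10 = 45.

45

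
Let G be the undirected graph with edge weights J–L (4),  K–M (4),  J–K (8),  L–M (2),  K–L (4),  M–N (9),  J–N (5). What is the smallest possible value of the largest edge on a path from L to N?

5

Checking several routes:
L→J→N: max(4, 5) = 5
L→M→K→J→N: max(2, 4, 8, 5) = 8
L→M→N: max(2, 9) = 9
L→J→K→M→N: max(4, 8, 4, 9) = 9
L→K→J→N: max(4, 8, 5) = 8
Best route has worst link 5.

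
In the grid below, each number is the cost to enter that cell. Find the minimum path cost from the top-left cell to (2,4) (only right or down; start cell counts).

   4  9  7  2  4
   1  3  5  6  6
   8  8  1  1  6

21

Cheapest: r0c0→r1c0→r1c1→r1c2→r2c2→r2c3→r2c4
  4 + 1 + 3 + 5 + 1 + 1 + 6 = 21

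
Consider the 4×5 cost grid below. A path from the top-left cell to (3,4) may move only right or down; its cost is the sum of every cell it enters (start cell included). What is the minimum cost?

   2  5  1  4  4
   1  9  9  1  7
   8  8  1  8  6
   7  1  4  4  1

Path r0c0 -> r0c1 -> r0c2 -> r0c3 -> r1c3 -> r2c3 -> r3c3 -> r3c4: 2 + 5 + 1 + 4 + 1 + 8 + 4 + 1 = 26.

26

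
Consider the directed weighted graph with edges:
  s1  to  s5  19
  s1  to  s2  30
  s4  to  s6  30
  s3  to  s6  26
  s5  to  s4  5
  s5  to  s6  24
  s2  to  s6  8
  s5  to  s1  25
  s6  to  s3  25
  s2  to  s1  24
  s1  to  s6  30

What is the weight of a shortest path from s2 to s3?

33

Routes from s2 to s3:
s2 → s6 → s3: 8 + 25 = 33
s2 → s1 → s5 → s4 → s6 → s3: 24 + 19 + 5 + 30 + 25 = 103
s2 → s1 → s6 → s3: 24 + 30 + 25 = 79
s2 → s1 → s5 → s6 → s3: 24 + 19 + 24 + 25 = 92
The minimum is 33.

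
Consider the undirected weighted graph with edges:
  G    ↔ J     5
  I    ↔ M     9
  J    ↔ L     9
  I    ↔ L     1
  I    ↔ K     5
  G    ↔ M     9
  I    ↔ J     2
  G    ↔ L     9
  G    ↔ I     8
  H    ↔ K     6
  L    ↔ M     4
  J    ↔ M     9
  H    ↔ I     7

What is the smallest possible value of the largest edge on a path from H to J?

6

Some routes from H to J:
H → I → L → M → J: max(7, 1, 4, 9) = 9
H → K → I → J: max(6, 5, 2) = 6
H → I → G → J: max(7, 8, 5) = 8
H → I → L → M → G → J: max(7, 1, 4, 9, 5) = 9
H → I → J: max(7, 2) = 7
H → K → I → G → J: max(6, 5, 8, 5) = 8
Best route has worst link 6.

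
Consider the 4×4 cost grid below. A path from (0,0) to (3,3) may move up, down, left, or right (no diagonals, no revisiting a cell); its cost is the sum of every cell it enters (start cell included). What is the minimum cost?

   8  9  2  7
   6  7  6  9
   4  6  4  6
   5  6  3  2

33

Path [0,0] → [1,0] → [2,0] → [2,1] → [2,2] → [3,2] → [3,3]: 8 + 6 + 4 + 6 + 4 + 3 + 2 = 33.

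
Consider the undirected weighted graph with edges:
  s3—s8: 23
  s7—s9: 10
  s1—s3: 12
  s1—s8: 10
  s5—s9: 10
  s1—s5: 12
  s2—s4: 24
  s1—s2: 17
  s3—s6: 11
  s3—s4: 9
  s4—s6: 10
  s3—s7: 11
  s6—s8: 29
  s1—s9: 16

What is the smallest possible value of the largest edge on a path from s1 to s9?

12

Checking several routes:
s1 - s5 - s9: max(12, 10) = 12
s1 - s9: max(16) = 16
s1 - s3 - s7 - s9: max(12, 11, 10) = 12
Best route has worst link 12.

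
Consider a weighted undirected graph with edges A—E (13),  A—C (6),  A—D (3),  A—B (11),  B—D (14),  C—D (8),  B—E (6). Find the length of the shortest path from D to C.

Routes from D to C:
D-B-A-C: 14 + 11 + 6 = 31
D-C: 8
D-B-E-A-C: 14 + 6 + 13 + 6 = 39
D-A-C: 3 + 6 = 9
Shortest: 8.

8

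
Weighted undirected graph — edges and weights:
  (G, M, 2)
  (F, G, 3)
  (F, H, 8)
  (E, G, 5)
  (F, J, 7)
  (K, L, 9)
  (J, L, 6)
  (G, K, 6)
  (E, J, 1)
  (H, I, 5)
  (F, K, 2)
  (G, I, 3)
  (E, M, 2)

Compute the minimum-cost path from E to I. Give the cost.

A few of the E→I routes:
E → J → F → G → I: 1 + 7 + 3 + 3 = 14
E → J → F → K → G → I: 1 + 7 + 2 + 6 + 3 = 19
E → M → G → I: 2 + 2 + 3 = 7
E → G → I: 5 + 3 = 8
Shortest: 7.

7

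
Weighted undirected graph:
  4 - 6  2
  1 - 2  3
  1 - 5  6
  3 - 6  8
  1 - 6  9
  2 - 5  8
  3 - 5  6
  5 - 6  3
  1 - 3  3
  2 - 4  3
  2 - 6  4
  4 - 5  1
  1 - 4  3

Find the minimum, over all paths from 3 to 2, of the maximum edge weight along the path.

Checking several routes:
3 - 1 - 4 - 6 - 2: max(3, 3, 2, 4) = 4
3 - 1 - 4 - 2: max(3, 3, 3) = 3
3 - 1 - 2: max(3, 3) = 3
The minimum achievable maximum is 3.

3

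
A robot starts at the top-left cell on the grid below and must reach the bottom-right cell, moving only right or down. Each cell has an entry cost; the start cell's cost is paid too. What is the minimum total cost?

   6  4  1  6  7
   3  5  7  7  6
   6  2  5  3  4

One optimal route is (0,0) (1,0) (1,1) (2,1) (2,2) (2,3) (2,4).
Its cost is 6 + 3 + 5 + 2 + 5 + 3 + 4 = 28.
(Top row then right column would cost 34.)

28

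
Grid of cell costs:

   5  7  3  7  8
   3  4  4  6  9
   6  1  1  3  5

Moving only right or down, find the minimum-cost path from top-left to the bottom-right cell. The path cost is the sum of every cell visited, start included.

22

Best path: [0,0] [1,0] [1,1] [2,1] [2,2] [2,3] [2,4]
Cost: 5 + 3 + 4 + 1 + 1 + 3 + 5 = 22
For comparison, the top-then-right route costs 44.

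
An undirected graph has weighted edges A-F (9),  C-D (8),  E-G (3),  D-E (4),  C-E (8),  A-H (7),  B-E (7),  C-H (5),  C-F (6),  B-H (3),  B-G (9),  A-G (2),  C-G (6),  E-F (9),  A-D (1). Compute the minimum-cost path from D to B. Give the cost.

11

Checking several routes:
D-A-H-B: 1 + 7 + 3 = 11
D-A-G-B: 1 + 2 + 9 = 12
D-E-B: 4 + 7 = 11
D-A-G-E-B: 1 + 2 + 3 + 7 = 13
The minimum is 11.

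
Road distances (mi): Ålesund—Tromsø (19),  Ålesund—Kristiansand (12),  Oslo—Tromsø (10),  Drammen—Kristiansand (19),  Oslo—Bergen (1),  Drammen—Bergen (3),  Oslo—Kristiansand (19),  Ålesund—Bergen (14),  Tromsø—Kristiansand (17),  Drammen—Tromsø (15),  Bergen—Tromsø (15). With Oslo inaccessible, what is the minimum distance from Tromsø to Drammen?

A few of the Tromsø→Drammen routes:
Tromsø -> Bergen -> Drammen: 15 + 3 = 18
Tromsø -> Drammen: 15
Tromsø -> Ålesund -> Bergen -> Drammen: 19 + 14 + 3 = 36
Shortest: 15 mi.

15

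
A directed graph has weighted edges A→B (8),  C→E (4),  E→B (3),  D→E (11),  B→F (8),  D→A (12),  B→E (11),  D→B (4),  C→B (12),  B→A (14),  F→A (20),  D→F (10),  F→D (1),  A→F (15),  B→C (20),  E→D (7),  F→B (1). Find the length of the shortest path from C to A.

Checking several routes:
C→B→A: 12 + 14 = 26
C→E→D→A: 4 + 7 + 12 = 23
C→E→B→F→D→A: 4 + 3 + 8 + 1 + 12 = 28
C→B→F→D→A: 12 + 8 + 1 + 12 = 33
C→E→B→A: 4 + 3 + 14 = 21
C→E→D→B→A: 4 + 7 + 4 + 14 = 29
Shortest: 21.

21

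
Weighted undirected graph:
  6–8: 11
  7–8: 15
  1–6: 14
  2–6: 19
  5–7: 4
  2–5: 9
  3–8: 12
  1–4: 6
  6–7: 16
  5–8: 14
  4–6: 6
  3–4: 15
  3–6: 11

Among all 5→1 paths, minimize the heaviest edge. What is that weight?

14

Checking several routes:
5 - 8 - 3 - 6 - 1: max(14, 12, 11, 14) = 14
5 - 8 - 3 - 6 - 4 - 1: max(14, 12, 11, 6, 6) = 14
5 - 8 - 6 - 4 - 1: max(14, 11, 6, 6) = 14
5 - 7 - 8 - 3 - 6 - 1: max(4, 15, 12, 11, 14) = 15
5 - 8 - 6 - 1: max(14, 11, 14) = 14
The minimum achievable maximum is 14.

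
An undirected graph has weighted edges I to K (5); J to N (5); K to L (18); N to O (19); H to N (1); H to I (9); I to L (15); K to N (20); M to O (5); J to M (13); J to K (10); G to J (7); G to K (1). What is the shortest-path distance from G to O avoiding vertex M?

31

Some routes from G to O avoiding M:
G→K→J→N→O: 1 + 10 + 5 + 19 = 35
G→J→K→N→O: 7 + 10 + 20 + 19 = 56
G→J→N→O: 7 + 5 + 19 = 31
G→K→I→H→N→O: 1 + 5 + 9 + 1 + 19 = 35
G→J→K→I→H→N→O: 7 + 10 + 5 + 9 + 1 + 19 = 51
G→K→N→O: 1 + 20 + 19 = 40
Shortest: 31.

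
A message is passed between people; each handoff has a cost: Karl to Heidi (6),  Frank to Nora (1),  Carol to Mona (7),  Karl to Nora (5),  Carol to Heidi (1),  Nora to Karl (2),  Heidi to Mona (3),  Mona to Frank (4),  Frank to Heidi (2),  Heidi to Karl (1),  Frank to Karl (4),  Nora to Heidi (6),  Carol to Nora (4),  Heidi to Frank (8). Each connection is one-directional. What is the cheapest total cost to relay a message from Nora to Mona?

9

Candidate routes:
Nora → Heidi → Mona: 6 + 3 = 9
Nora → Karl → Heidi → Mona: 2 + 6 + 3 = 11
Best route has total 9.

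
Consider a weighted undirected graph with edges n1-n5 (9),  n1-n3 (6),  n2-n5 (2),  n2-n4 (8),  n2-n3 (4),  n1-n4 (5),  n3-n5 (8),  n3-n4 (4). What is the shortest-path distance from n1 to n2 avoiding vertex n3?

Paths from n1 to n2 avoiding n3:
n1 - n5 - n2: 9 + 2 = 11
n1 - n4 - n2: 5 + 8 = 13
Shortest: 11.

11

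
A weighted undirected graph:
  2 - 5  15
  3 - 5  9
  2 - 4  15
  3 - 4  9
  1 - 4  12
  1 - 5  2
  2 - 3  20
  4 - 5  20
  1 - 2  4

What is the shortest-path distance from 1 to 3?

Comparing a few candidate routes:
1 → 2 → 4 → 3: 4 + 15 + 9 = 28
1 → 4 → 3: 12 + 9 = 21
1 → 2 → 5 → 3: 4 + 15 + 9 = 28
1 → 5 → 4 → 3: 2 + 20 + 9 = 31
1 → 2 → 3: 4 + 20 = 24
1 → 5 → 3: 2 + 9 = 11
The minimum is 11.

11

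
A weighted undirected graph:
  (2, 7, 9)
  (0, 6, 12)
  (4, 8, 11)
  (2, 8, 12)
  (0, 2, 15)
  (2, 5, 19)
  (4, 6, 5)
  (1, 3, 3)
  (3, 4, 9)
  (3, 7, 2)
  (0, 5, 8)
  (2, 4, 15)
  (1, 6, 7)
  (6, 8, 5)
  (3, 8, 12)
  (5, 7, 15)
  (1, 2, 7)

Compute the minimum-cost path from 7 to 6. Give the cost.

12

Some routes from 7 to 6:
7 → 3 → 4 → 6: 2 + 9 + 5 = 16
7 → 3 → 1 → 6: 2 + 3 + 7 = 12
7 → 3 → 8 → 6: 2 + 12 + 5 = 19
The minimum is 12.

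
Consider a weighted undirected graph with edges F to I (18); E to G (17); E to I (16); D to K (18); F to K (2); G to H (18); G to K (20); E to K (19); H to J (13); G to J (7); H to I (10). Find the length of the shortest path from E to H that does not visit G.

Candidate routes:
E → I → H: 16 + 10 = 26
E → K → F → I → H: 19 + 2 + 18 + 10 = 49
Shortest: 26.

26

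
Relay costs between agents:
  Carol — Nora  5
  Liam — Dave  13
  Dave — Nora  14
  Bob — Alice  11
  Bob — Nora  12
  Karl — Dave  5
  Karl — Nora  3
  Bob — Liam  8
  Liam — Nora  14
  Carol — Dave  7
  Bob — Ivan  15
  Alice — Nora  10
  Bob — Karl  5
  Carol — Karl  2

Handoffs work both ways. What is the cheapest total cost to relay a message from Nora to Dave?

8

A few of the Nora→Dave routes:
Nora→Karl→Dave: 3 + 5 = 8
Nora→Carol→Dave: 5 + 7 = 12
Nora→Karl→Carol→Dave: 3 + 2 + 7 = 12
Nora→Carol→Karl→Dave: 5 + 2 + 5 = 12
The minimum is 8.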